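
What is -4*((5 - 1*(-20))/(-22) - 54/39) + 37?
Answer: 6733/143 ≈ 47.084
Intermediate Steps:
-4*((5 - 1*(-20))/(-22) - 54/39) + 37 = -4*((5 + 20)*(-1/22) - 54*1/39) + 37 = -4*(25*(-1/22) - 18/13) + 37 = -4*(-25/22 - 18/13) + 37 = -4*(-721/286) + 37 = 1442/143 + 37 = 6733/143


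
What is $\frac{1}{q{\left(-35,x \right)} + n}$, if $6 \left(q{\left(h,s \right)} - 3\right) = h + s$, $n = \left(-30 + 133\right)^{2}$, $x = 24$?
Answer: $\frac{6}{63661} \approx 9.4249 \cdot 10^{-5}$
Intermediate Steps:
$n = 10609$ ($n = 103^{2} = 10609$)
$q{\left(h,s \right)} = 3 + \frac{h}{6} + \frac{s}{6}$ ($q{\left(h,s \right)} = 3 + \frac{h + s}{6} = 3 + \left(\frac{h}{6} + \frac{s}{6}\right) = 3 + \frac{h}{6} + \frac{s}{6}$)
$\frac{1}{q{\left(-35,x \right)} + n} = \frac{1}{\left(3 + \frac{1}{6} \left(-35\right) + \frac{1}{6} \cdot 24\right) + 10609} = \frac{1}{\left(3 - \frac{35}{6} + 4\right) + 10609} = \frac{1}{\frac{7}{6} + 10609} = \frac{1}{\frac{63661}{6}} = \frac{6}{63661}$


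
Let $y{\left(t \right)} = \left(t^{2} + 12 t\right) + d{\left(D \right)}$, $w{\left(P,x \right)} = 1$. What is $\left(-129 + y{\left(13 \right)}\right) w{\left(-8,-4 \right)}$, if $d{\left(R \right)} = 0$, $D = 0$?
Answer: $196$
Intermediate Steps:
$y{\left(t \right)} = t^{2} + 12 t$ ($y{\left(t \right)} = \left(t^{2} + 12 t\right) + 0 = t^{2} + 12 t$)
$\left(-129 + y{\left(13 \right)}\right) w{\left(-8,-4 \right)} = \left(-129 + 13 \left(12 + 13\right)\right) 1 = \left(-129 + 13 \cdot 25\right) 1 = \left(-129 + 325\right) 1 = 196 \cdot 1 = 196$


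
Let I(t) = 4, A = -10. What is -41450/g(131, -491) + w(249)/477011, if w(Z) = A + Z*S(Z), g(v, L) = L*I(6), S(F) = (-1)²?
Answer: 9886287673/468424802 ≈ 21.105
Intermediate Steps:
S(F) = 1
g(v, L) = 4*L (g(v, L) = L*4 = 4*L)
w(Z) = -10 + Z (w(Z) = -10 + Z*1 = -10 + Z)
-41450/g(131, -491) + w(249)/477011 = -41450/(4*(-491)) + (-10 + 249)/477011 = -41450/(-1964) + 239*(1/477011) = -41450*(-1/1964) + 239/477011 = 20725/982 + 239/477011 = 9886287673/468424802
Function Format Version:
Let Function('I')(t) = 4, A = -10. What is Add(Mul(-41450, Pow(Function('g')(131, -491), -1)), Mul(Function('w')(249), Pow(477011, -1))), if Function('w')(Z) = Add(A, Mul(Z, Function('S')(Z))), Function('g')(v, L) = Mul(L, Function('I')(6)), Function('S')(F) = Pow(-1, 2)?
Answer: Rational(9886287673, 468424802) ≈ 21.105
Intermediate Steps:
Function('S')(F) = 1
Function('g')(v, L) = Mul(4, L) (Function('g')(v, L) = Mul(L, 4) = Mul(4, L))
Function('w')(Z) = Add(-10, Z) (Function('w')(Z) = Add(-10, Mul(Z, 1)) = Add(-10, Z))
Add(Mul(-41450, Pow(Function('g')(131, -491), -1)), Mul(Function('w')(249), Pow(477011, -1))) = Add(Mul(-41450, Pow(Mul(4, -491), -1)), Mul(Add(-10, 249), Pow(477011, -1))) = Add(Mul(-41450, Pow(-1964, -1)), Mul(239, Rational(1, 477011))) = Add(Mul(-41450, Rational(-1, 1964)), Rational(239, 477011)) = Add(Rational(20725, 982), Rational(239, 477011)) = Rational(9886287673, 468424802)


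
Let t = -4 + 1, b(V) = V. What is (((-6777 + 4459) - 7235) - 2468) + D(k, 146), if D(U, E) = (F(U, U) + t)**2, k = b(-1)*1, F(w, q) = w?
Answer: -12005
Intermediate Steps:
t = -3
k = -1 (k = -1*1 = -1)
D(U, E) = (-3 + U)**2 (D(U, E) = (U - 3)**2 = (-3 + U)**2)
(((-6777 + 4459) - 7235) - 2468) + D(k, 146) = (((-6777 + 4459) - 7235) - 2468) + (-3 - 1)**2 = ((-2318 - 7235) - 2468) + (-4)**2 = (-9553 - 2468) + 16 = -12021 + 16 = -12005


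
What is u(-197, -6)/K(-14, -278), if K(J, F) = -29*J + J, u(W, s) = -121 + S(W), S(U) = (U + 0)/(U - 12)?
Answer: -6273/20482 ≈ -0.30627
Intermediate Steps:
S(U) = U/(-12 + U)
u(W, s) = -121 + W/(-12 + W)
K(J, F) = -28*J
u(-197, -6)/K(-14, -278) = (12*(121 - 10*(-197))/(-12 - 197))/((-28*(-14))) = (12*(121 + 1970)/(-209))/392 = (12*(-1/209)*2091)*(1/392) = -25092/209*1/392 = -6273/20482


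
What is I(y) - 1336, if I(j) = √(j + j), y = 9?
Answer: -1336 + 3*√2 ≈ -1331.8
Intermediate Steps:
I(j) = √2*√j (I(j) = √(2*j) = √2*√j)
I(y) - 1336 = √2*√9 - 1336 = √2*3 - 1336 = 3*√2 - 1336 = -1336 + 3*√2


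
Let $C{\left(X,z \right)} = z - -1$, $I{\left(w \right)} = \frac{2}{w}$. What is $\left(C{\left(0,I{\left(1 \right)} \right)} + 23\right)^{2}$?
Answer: $676$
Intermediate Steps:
$C{\left(X,z \right)} = 1 + z$ ($C{\left(X,z \right)} = z + 1 = 1 + z$)
$\left(C{\left(0,I{\left(1 \right)} \right)} + 23\right)^{2} = \left(\left(1 + \frac{2}{1}\right) + 23\right)^{2} = \left(\left(1 + 2 \cdot 1\right) + 23\right)^{2} = \left(\left(1 + 2\right) + 23\right)^{2} = \left(3 + 23\right)^{2} = 26^{2} = 676$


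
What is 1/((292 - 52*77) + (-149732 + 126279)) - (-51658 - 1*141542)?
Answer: 5248277999/27165 ≈ 1.9320e+5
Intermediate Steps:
1/((292 - 52*77) + (-149732 + 126279)) - (-51658 - 1*141542) = 1/((292 - 4004) - 23453) - (-51658 - 141542) = 1/(-3712 - 23453) - 1*(-193200) = 1/(-27165) + 193200 = -1/27165 + 193200 = 5248277999/27165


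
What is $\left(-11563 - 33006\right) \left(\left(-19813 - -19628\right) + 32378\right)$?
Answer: $-1434809817$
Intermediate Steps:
$\left(-11563 - 33006\right) \left(\left(-19813 - -19628\right) + 32378\right) = - 44569 \left(\left(-19813 + 19628\right) + 32378\right) = - 44569 \left(-185 + 32378\right) = \left(-44569\right) 32193 = -1434809817$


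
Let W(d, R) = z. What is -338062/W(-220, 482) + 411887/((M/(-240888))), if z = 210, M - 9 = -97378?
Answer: 10401498364441/10223745 ≈ 1.0174e+6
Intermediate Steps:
M = -97369 (M = 9 - 97378 = -97369)
W(d, R) = 210
-338062/W(-220, 482) + 411887/((M/(-240888))) = -338062/210 + 411887/((-97369/(-240888))) = -338062*1/210 + 411887/((-97369*(-1/240888))) = -169031/105 + 411887/(97369/240888) = -169031/105 + 411887*(240888/97369) = -169031/105 + 99218635656/97369 = 10401498364441/10223745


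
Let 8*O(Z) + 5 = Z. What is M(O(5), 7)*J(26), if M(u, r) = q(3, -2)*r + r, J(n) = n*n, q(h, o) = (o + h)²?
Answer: 9464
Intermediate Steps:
O(Z) = -5/8 + Z/8
q(h, o) = (h + o)²
J(n) = n²
M(u, r) = 2*r (M(u, r) = (3 - 2)²*r + r = 1²*r + r = 1*r + r = r + r = 2*r)
M(O(5), 7)*J(26) = (2*7)*26² = 14*676 = 9464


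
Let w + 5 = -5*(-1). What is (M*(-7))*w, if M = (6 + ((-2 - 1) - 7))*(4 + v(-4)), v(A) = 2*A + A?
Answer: 0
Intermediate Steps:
w = 0 (w = -5 - 5*(-1) = -5 + 5 = 0)
v(A) = 3*A
M = 32 (M = (6 + ((-2 - 1) - 7))*(4 + 3*(-4)) = (6 + (-3 - 7))*(4 - 12) = (6 - 10)*(-8) = -4*(-8) = 32)
(M*(-7))*w = (32*(-7))*0 = -224*0 = 0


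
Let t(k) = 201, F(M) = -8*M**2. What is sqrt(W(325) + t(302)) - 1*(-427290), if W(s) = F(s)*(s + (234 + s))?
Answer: 427290 + I*sqrt(746979799) ≈ 4.2729e+5 + 27331.0*I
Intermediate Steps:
W(s) = -8*s**2*(234 + 2*s) (W(s) = (-8*s**2)*(s + (234 + s)) = (-8*s**2)*(234 + 2*s) = -8*s**2*(234 + 2*s))
sqrt(W(325) + t(302)) - 1*(-427290) = sqrt(16*325**2*(-117 - 1*325) + 201) - 1*(-427290) = sqrt(16*105625*(-117 - 325) + 201) + 427290 = sqrt(16*105625*(-442) + 201) + 427290 = sqrt(-746980000 + 201) + 427290 = sqrt(-746979799) + 427290 = I*sqrt(746979799) + 427290 = 427290 + I*sqrt(746979799)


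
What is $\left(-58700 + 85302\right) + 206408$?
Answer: $233010$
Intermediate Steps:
$\left(-58700 + 85302\right) + 206408 = 26602 + 206408 = 233010$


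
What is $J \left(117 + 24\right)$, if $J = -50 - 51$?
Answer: $-14241$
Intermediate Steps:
$J = -101$ ($J = -50 - 51 = -101$)
$J \left(117 + 24\right) = - 101 \left(117 + 24\right) = \left(-101\right) 141 = -14241$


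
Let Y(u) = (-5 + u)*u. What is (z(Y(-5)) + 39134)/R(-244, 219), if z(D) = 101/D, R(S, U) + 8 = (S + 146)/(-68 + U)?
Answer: -295476951/65300 ≈ -4524.9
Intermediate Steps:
Y(u) = u*(-5 + u)
R(S, U) = -8 + (146 + S)/(-68 + U) (R(S, U) = -8 + (S + 146)/(-68 + U) = -8 + (146 + S)/(-68 + U))
(z(Y(-5)) + 39134)/R(-244, 219) = (101/((-5*(-5 - 5))) + 39134)/(((690 - 244 - 8*219)/(-68 + 219))) = (101/((-5*(-10))) + 39134)/(((690 - 244 - 1752)/151)) = (101/50 + 39134)/(((1/151)*(-1306))) = (101*(1/50) + 39134)/(-1306/151) = (101/50 + 39134)*(-151/1306) = (1956801/50)*(-151/1306) = -295476951/65300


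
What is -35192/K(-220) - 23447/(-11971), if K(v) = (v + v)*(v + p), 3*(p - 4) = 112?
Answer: 533236273/352905080 ≈ 1.5110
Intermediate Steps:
p = 124/3 (p = 4 + (⅓)*112 = 4 + 112/3 = 124/3 ≈ 41.333)
K(v) = 2*v*(124/3 + v) (K(v) = (v + v)*(v + 124/3) = (2*v)*(124/3 + v) = 2*v*(124/3 + v))
-35192/K(-220) - 23447/(-11971) = -35192*(-3/(440*(124 + 3*(-220)))) - 23447/(-11971) = -35192*(-3/(440*(124 - 660))) - 23447*(-1/11971) = -35192/((⅔)*(-220)*(-536)) + 23447/11971 = -35192/235840/3 + 23447/11971 = -35192*3/235840 + 23447/11971 = -13197/29480 + 23447/11971 = 533236273/352905080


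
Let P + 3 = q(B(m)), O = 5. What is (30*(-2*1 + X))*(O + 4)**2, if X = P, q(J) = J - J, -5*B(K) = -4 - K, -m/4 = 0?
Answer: -12150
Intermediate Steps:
m = 0 (m = -4*0 = 0)
B(K) = 4/5 + K/5 (B(K) = -(-4 - K)/5 = 4/5 + K/5)
q(J) = 0
P = -3 (P = -3 + 0 = -3)
X = -3
(30*(-2*1 + X))*(O + 4)**2 = (30*(-2*1 - 3))*(5 + 4)**2 = (30*(-2 - 3))*9**2 = (30*(-5))*81 = -150*81 = -12150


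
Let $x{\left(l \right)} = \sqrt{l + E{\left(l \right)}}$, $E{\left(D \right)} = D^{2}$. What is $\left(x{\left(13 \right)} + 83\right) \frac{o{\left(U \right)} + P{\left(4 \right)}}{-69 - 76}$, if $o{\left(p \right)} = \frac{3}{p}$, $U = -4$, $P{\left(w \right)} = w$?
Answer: $- \frac{1079}{580} - \frac{13 \sqrt{182}}{580} \approx -2.1627$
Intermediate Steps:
$x{\left(l \right)} = \sqrt{l + l^{2}}$
$\left(x{\left(13 \right)} + 83\right) \frac{o{\left(U \right)} + P{\left(4 \right)}}{-69 - 76} = \left(\sqrt{13 \left(1 + 13\right)} + 83\right) \frac{\frac{3}{-4} + 4}{-69 - 76} = \left(\sqrt{13 \cdot 14} + 83\right) \frac{3 \left(- \frac{1}{4}\right) + 4}{-145} = \left(\sqrt{182} + 83\right) \left(- \frac{3}{4} + 4\right) \left(- \frac{1}{145}\right) = \left(83 + \sqrt{182}\right) \frac{13}{4} \left(- \frac{1}{145}\right) = \left(83 + \sqrt{182}\right) \left(- \frac{13}{580}\right) = - \frac{1079}{580} - \frac{13 \sqrt{182}}{580}$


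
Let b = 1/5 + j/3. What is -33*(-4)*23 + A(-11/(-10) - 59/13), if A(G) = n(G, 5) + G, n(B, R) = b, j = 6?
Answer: 394519/130 ≈ 3034.8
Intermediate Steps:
b = 11/5 (b = 1/5 + 6/3 = 1*(⅕) + 6*(⅓) = ⅕ + 2 = 11/5 ≈ 2.2000)
n(B, R) = 11/5
A(G) = 11/5 + G
-33*(-4)*23 + A(-11/(-10) - 59/13) = -33*(-4)*23 + (11/5 + (-11/(-10) - 59/13)) = 132*23 + (11/5 + (-11*(-⅒) - 59*1/13)) = 3036 + (11/5 + (11/10 - 59/13)) = 3036 + (11/5 - 447/130) = 3036 - 161/130 = 394519/130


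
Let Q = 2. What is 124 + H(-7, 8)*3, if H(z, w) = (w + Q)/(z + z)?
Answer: 853/7 ≈ 121.86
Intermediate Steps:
H(z, w) = (2 + w)/(2*z) (H(z, w) = (w + 2)/(z + z) = (2 + w)/((2*z)) = (2 + w)*(1/(2*z)) = (2 + w)/(2*z))
124 + H(-7, 8)*3 = 124 + ((½)*(2 + 8)/(-7))*3 = 124 + ((½)*(-⅐)*10)*3 = 124 - 5/7*3 = 124 - 15/7 = 853/7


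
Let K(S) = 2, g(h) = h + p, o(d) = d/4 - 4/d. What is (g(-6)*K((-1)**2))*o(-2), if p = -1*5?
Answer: -33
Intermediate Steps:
p = -5
o(d) = -4/d + d/4 (o(d) = d*(1/4) - 4/d = d/4 - 4/d = -4/d + d/4)
g(h) = -5 + h (g(h) = h - 5 = -5 + h)
(g(-6)*K((-1)**2))*o(-2) = ((-5 - 6)*2)*(-4/(-2) + (1/4)*(-2)) = (-11*2)*(-4*(-1/2) - 1/2) = -22*(2 - 1/2) = -22*3/2 = -33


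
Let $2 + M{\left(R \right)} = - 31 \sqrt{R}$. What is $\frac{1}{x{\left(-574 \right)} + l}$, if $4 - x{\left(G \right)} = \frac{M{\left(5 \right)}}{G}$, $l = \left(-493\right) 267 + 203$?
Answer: $- \frac{43301054972}{5690797999510079} + \frac{17794 \sqrt{5}}{5690797999510079} \approx -7.609 \cdot 10^{-6}$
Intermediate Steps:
$l = -131428$ ($l = -131631 + 203 = -131428$)
$M{\left(R \right)} = -2 - 31 \sqrt{R}$
$x{\left(G \right)} = 4 - \frac{-2 - 31 \sqrt{5}}{G}$
$\frac{1}{x{\left(-574 \right)} + l} = \frac{1}{\frac{2 + 4 \left(-574\right) + 31 \sqrt{5}}{-574} - 131428} = \frac{1}{- \frac{2 - 2296 + 31 \sqrt{5}}{574} - 131428} = \frac{1}{- \frac{-2294 + 31 \sqrt{5}}{574} - 131428} = \frac{1}{\left(\frac{1147}{287} - \frac{31 \sqrt{5}}{574}\right) - 131428} = \frac{1}{- \frac{37718689}{287} - \frac{31 \sqrt{5}}{574}}$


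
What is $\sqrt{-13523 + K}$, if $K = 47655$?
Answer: $2 \sqrt{8533} \approx 184.75$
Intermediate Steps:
$\sqrt{-13523 + K} = \sqrt{-13523 + 47655} = \sqrt{34132} = 2 \sqrt{8533}$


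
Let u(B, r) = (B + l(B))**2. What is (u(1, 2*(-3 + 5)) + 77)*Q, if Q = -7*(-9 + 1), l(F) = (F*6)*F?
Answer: 7056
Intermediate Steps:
l(F) = 6*F**2 (l(F) = (6*F)*F = 6*F**2)
u(B, r) = (B + 6*B**2)**2
Q = 56 (Q = -7*(-8) = 56)
(u(1, 2*(-3 + 5)) + 77)*Q = (1**2*(1 + 6*1)**2 + 77)*56 = (1*(1 + 6)**2 + 77)*56 = (1*7**2 + 77)*56 = (1*49 + 77)*56 = (49 + 77)*56 = 126*56 = 7056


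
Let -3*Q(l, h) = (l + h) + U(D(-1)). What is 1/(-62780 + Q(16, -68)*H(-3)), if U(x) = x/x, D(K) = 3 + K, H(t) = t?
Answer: -1/62831 ≈ -1.5916e-5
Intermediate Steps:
U(x) = 1
Q(l, h) = -1/3 - h/3 - l/3 (Q(l, h) = -((l + h) + 1)/3 = -((h + l) + 1)/3 = -(1 + h + l)/3 = -1/3 - h/3 - l/3)
1/(-62780 + Q(16, -68)*H(-3)) = 1/(-62780 + (-1/3 - 1/3*(-68) - 1/3*16)*(-3)) = 1/(-62780 + (-1/3 + 68/3 - 16/3)*(-3)) = 1/(-62780 + 17*(-3)) = 1/(-62780 - 51) = 1/(-62831) = -1/62831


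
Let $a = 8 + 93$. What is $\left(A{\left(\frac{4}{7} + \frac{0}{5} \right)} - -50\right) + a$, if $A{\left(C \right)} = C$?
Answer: $\frac{1061}{7} \approx 151.57$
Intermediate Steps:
$a = 101$
$\left(A{\left(\frac{4}{7} + \frac{0}{5} \right)} - -50\right) + a = \left(\left(\frac{4}{7} + \frac{0}{5}\right) - -50\right) + 101 = \left(\left(4 \cdot \frac{1}{7} + 0 \cdot \frac{1}{5}\right) + 50\right) + 101 = \left(\left(\frac{4}{7} + 0\right) + 50\right) + 101 = \left(\frac{4}{7} + 50\right) + 101 = \frac{354}{7} + 101 = \frac{1061}{7}$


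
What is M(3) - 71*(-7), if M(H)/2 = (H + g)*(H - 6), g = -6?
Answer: 515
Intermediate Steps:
M(H) = 2*(-6 + H)**2 (M(H) = 2*((H - 6)*(H - 6)) = 2*((-6 + H)*(-6 + H)) = 2*(-6 + H)**2)
M(3) - 71*(-7) = (72 - 24*3 + 2*3**2) - 71*(-7) = (72 - 72 + 2*9) + 497 = (72 - 72 + 18) + 497 = 18 + 497 = 515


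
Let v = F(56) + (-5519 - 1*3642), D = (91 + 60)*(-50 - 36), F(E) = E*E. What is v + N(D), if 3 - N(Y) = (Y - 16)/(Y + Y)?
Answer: -78208193/12986 ≈ -6022.5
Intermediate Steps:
F(E) = E**2
D = -12986 (D = 151*(-86) = -12986)
v = -6025 (v = 56**2 + (-5519 - 1*3642) = 3136 + (-5519 - 3642) = 3136 - 9161 = -6025)
N(Y) = 3 - (-16 + Y)/(2*Y) (N(Y) = 3 - (Y - 16)/(Y + Y) = 3 - (-16 + Y)/(2*Y))
v + N(D) = -6025 + (5/2 + 8/(-12986)) = -6025 + (5/2 + 8*(-1/12986)) = -6025 + (5/2 - 4/6493) = -6025 + 32457/12986 = -78208193/12986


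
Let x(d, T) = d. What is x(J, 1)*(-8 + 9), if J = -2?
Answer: -2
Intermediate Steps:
x(J, 1)*(-8 + 9) = -2*(-8 + 9) = -2*1 = -2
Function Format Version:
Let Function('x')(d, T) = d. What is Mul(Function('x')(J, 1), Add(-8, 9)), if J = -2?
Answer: -2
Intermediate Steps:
Mul(Function('x')(J, 1), Add(-8, 9)) = Mul(-2, Add(-8, 9)) = Mul(-2, 1) = -2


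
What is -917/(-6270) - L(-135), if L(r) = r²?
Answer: -114269833/6270 ≈ -18225.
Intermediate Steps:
-917/(-6270) - L(-135) = -917/(-6270) - 1*(-135)² = -917*(-1/6270) - 1*18225 = 917/6270 - 18225 = -114269833/6270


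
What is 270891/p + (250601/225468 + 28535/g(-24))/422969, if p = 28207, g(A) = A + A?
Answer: 103320042042207311/10759952169983376 ≈ 9.6023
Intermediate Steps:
g(A) = 2*A
270891/p + (250601/225468 + 28535/g(-24))/422969 = 270891/28207 + (250601/225468 + 28535/((2*(-24))))/422969 = 270891*(1/28207) + (250601*(1/225468) + 28535/(-48))*(1/422969) = 270891/28207 + (250601/225468 + 28535*(-1/48))*(1/422969) = 270891/28207 + (250601/225468 - 28535/48)*(1/422969) = 270891/28207 - 535141711/901872*1/422969 = 270891/28207 - 535141711/381463897968 = 103320042042207311/10759952169983376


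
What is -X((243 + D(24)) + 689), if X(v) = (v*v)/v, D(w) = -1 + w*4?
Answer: -1027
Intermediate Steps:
D(w) = -1 + 4*w
X(v) = v (X(v) = v²/v = v)
-X((243 + D(24)) + 689) = -((243 + (-1 + 4*24)) + 689) = -((243 + (-1 + 96)) + 689) = -((243 + 95) + 689) = -(338 + 689) = -1*1027 = -1027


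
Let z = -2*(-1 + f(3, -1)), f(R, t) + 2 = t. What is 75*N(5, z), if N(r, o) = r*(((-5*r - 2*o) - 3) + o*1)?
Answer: -13500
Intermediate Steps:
f(R, t) = -2 + t
z = 8 (z = -2*(-1 + (-2 - 1)) = -2*(-1 - 3) = -2*(-4) = 8)
N(r, o) = r*(-3 - o - 5*r) (N(r, o) = r*((-3 - 5*r - 2*o) + o) = r*(-3 - o - 5*r))
75*N(5, z) = 75*(-1*5*(3 + 8 + 5*5)) = 75*(-1*5*(3 + 8 + 25)) = 75*(-1*5*36) = 75*(-180) = -13500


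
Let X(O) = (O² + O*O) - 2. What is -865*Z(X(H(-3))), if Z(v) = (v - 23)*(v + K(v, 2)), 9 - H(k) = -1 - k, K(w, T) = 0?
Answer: -6061920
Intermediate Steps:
H(k) = 10 + k (H(k) = 9 - (-1 - k) = 9 + (1 + k) = 10 + k)
X(O) = -2 + 2*O² (X(O) = (O² + O²) - 2 = 2*O² - 2 = -2 + 2*O²)
Z(v) = v*(-23 + v) (Z(v) = (v - 23)*(v + 0) = (-23 + v)*v = v*(-23 + v))
-865*Z(X(H(-3))) = -865*(-2 + 2*(10 - 3)²)*(-23 + (-2 + 2*(10 - 3)²)) = -865*(-2 + 2*7²)*(-23 + (-2 + 2*7²)) = -865*(-2 + 2*49)*(-23 + (-2 + 2*49)) = -865*(-2 + 98)*(-23 + (-2 + 98)) = -83040*(-23 + 96) = -83040*73 = -865*7008 = -6061920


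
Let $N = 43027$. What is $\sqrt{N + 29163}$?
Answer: $\sqrt{72190} \approx 268.68$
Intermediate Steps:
$\sqrt{N + 29163} = \sqrt{43027 + 29163} = \sqrt{72190}$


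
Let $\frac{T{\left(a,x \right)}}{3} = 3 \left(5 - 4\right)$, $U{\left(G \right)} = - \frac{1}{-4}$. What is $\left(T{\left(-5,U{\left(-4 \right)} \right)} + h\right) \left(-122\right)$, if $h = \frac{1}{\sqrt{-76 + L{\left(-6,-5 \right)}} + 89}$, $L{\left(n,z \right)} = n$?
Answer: $- \frac{8798152}{8003} + \frac{122 i \sqrt{82}}{8003} \approx -1099.4 + 0.13804 i$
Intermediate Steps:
$U{\left(G \right)} = \frac{1}{4}$ ($U{\left(G \right)} = \left(-1\right) \left(- \frac{1}{4}\right) = \frac{1}{4}$)
$T{\left(a,x \right)} = 9$ ($T{\left(a,x \right)} = 3 \cdot 3 \left(5 - 4\right) = 3 \cdot 3 \cdot 1 = 3 \cdot 3 = 9$)
$h = \frac{1}{89 + i \sqrt{82}}$ ($h = \frac{1}{\sqrt{-76 - 6} + 89} = \frac{1}{\sqrt{-82} + 89} = \frac{1}{i \sqrt{82} + 89} = \frac{1}{89 + i \sqrt{82}} \approx 0.011121 - 0.0011315 i$)
$\left(T{\left(-5,U{\left(-4 \right)} \right)} + h\right) \left(-122\right) = \left(9 + \left(\frac{89}{8003} - \frac{i \sqrt{82}}{8003}\right)\right) \left(-122\right) = \left(\frac{72116}{8003} - \frac{i \sqrt{82}}{8003}\right) \left(-122\right) = - \frac{8798152}{8003} + \frac{122 i \sqrt{82}}{8003}$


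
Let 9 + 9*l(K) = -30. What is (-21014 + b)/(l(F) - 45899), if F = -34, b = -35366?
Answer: 16914/13771 ≈ 1.2282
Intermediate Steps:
l(K) = -13/3 (l(K) = -1 + (⅑)*(-30) = -1 - 10/3 = -13/3)
(-21014 + b)/(l(F) - 45899) = (-21014 - 35366)/(-13/3 - 45899) = -56380/(-137710/3) = -56380*(-3/137710) = 16914/13771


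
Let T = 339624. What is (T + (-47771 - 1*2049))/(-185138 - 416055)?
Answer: -289804/601193 ≈ -0.48205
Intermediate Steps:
(T + (-47771 - 1*2049))/(-185138 - 416055) = (339624 + (-47771 - 1*2049))/(-185138 - 416055) = (339624 + (-47771 - 2049))/(-601193) = (339624 - 49820)*(-1/601193) = 289804*(-1/601193) = -289804/601193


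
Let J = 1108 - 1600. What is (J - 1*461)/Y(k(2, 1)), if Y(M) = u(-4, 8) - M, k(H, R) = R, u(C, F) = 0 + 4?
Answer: -953/3 ≈ -317.67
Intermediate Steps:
u(C, F) = 4
Y(M) = 4 - M
J = -492
(J - 1*461)/Y(k(2, 1)) = (-492 - 1*461)/(4 - 1*1) = (-492 - 461)/(4 - 1) = -953/3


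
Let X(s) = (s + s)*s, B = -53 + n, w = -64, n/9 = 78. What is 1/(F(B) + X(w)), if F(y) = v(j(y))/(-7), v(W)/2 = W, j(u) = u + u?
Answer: 7/54748 ≈ 0.00012786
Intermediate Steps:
j(u) = 2*u
n = 702 (n = 9*78 = 702)
v(W) = 2*W
B = 649 (B = -53 + 702 = 649)
X(s) = 2*s² (X(s) = (2*s)*s = 2*s²)
F(y) = -4*y/7 (F(y) = (2*(2*y))/(-7) = (4*y)*(-⅐) = -4*y/7)
1/(F(B) + X(w)) = 1/(-4/7*649 + 2*(-64)²) = 1/(-2596/7 + 2*4096) = 1/(-2596/7 + 8192) = 1/(54748/7) = 7/54748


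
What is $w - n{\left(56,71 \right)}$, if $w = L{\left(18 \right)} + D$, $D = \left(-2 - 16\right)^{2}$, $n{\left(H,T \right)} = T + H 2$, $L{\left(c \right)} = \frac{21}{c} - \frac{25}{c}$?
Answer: $\frac{1267}{9} \approx 140.78$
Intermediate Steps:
$L{\left(c \right)} = - \frac{4}{c}$
$n{\left(H,T \right)} = T + 2 H$
$D = 324$ ($D = \left(-18\right)^{2} = 324$)
$w = \frac{2914}{9}$ ($w = - \frac{4}{18} + 324 = \left(-4\right) \frac{1}{18} + 324 = - \frac{2}{9} + 324 = \frac{2914}{9} \approx 323.78$)
$w - n{\left(56,71 \right)} = \frac{2914}{9} - \left(71 + 2 \cdot 56\right) = \frac{2914}{9} - \left(71 + 112\right) = \frac{2914}{9} - 183 = \frac{1267}{9}$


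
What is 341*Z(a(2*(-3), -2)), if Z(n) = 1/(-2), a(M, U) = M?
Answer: -341/2 ≈ -170.50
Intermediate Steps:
Z(n) = -½ (Z(n) = 1*(-½) = -½)
341*Z(a(2*(-3), -2)) = 341*(-½) = -341/2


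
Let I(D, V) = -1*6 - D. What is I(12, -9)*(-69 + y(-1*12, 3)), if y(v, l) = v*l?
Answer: 1890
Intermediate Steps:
I(D, V) = -6 - D
y(v, l) = l*v
I(12, -9)*(-69 + y(-1*12, 3)) = (-6 - 1*12)*(-69 + 3*(-1*12)) = (-6 - 12)*(-69 + 3*(-12)) = -18*(-69 - 36) = -18*(-105) = 1890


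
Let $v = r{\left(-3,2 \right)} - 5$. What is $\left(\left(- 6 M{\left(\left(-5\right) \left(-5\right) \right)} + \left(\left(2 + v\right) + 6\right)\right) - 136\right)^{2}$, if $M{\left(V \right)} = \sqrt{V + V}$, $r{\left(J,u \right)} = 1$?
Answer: $19224 + 7920 \sqrt{2} \approx 30425.0$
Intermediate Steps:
$v = -4$ ($v = 1 - 5 = -4$)
$M{\left(V \right)} = \sqrt{2} \sqrt{V}$ ($M{\left(V \right)} = \sqrt{2 V} = \sqrt{2} \sqrt{V}$)
$\left(\left(- 6 M{\left(\left(-5\right) \left(-5\right) \right)} + \left(\left(2 + v\right) + 6\right)\right) - 136\right)^{2} = \left(\left(- 6 \sqrt{2} \sqrt{\left(-5\right) \left(-5\right)} + \left(\left(2 - 4\right) + 6\right)\right) - 136\right)^{2} = \left(\left(- 6 \sqrt{2} \sqrt{25} + \left(-2 + 6\right)\right) - 136\right)^{2} = \left(\left(- 6 \sqrt{2} \cdot 5 + 4\right) - 136\right)^{2} = \left(\left(- 6 \cdot 5 \sqrt{2} + 4\right) - 136\right)^{2} = \left(\left(- 30 \sqrt{2} + 4\right) - 136\right)^{2} = \left(\left(4 - 30 \sqrt{2}\right) - 136\right)^{2} = \left(-132 - 30 \sqrt{2}\right)^{2}$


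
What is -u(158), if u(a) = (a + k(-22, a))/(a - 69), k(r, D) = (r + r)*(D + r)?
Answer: 5826/89 ≈ 65.461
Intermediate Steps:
k(r, D) = 2*r*(D + r) (k(r, D) = (2*r)*(D + r) = 2*r*(D + r))
u(a) = (968 - 43*a)/(-69 + a) (u(a) = (a + 2*(-22)*(a - 22))/(a - 69) = (a + 2*(-22)*(-22 + a))/(-69 + a) = (a + (968 - 44*a))/(-69 + a) = (968 - 43*a)/(-69 + a))
-u(158) = -(968 - 43*158)/(-69 + 158) = -(968 - 6794)/89 = -(-5826)/89 = -1*(-5826/89) = 5826/89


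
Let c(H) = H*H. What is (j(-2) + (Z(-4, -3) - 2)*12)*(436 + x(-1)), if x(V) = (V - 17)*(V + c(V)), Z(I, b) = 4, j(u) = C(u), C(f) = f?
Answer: 9592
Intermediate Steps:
c(H) = H**2
j(u) = u
x(V) = (-17 + V)*(V + V**2) (x(V) = (V - 17)*(V + V**2) = (-17 + V)*(V + V**2))
(j(-2) + (Z(-4, -3) - 2)*12)*(436 + x(-1)) = (-2 + (4 - 2)*12)*(436 - (-17 + (-1)**2 - 16*(-1))) = (-2 + 2*12)*(436 - (-17 + 1 + 16)) = (-2 + 24)*(436 - 1*0) = 22*(436 + 0) = 22*436 = 9592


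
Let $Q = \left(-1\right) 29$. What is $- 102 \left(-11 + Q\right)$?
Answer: $4080$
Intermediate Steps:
$Q = -29$
$- 102 \left(-11 + Q\right) = - 102 \left(-11 - 29\right) = \left(-102\right) \left(-40\right) = 4080$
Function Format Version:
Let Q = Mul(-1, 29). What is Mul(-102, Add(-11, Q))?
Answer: 4080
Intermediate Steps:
Q = -29
Mul(-102, Add(-11, Q)) = Mul(-102, Add(-11, -29)) = Mul(-102, -40) = 4080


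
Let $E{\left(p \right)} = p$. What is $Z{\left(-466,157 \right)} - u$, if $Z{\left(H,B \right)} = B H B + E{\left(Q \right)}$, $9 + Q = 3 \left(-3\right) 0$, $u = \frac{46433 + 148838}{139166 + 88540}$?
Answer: $- \frac{2615532185029}{227706} \approx -1.1486 \cdot 10^{7}$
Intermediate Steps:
$u = \frac{195271}{227706} \approx 0.85756$
$Q = -9$ ($Q = -9 + 3 \left(-3\right) 0 = -9 - 0 = -9 + 0 = -9$)
$Z{\left(H,B \right)} = -9 + H B^{2}$ ($Z{\left(H,B \right)} = B H B - 9 = H B^{2} - 9 = -9 + H B^{2}$)
$Z{\left(-466,157 \right)} - u = \left(-9 - 466 \cdot 157^{2}\right) - \frac{195271}{227706} = \left(-9 - 11486434\right) - \frac{195271}{227706} = -11486443 - \frac{195271}{227706} = - \frac{2615532185029}{227706}$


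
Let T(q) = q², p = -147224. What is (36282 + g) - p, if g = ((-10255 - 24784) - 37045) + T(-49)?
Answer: 113823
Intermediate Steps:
g = -69683 (g = ((-10255 - 24784) - 37045) + (-49)² = (-35039 - 37045) + 2401 = -72084 + 2401 = -69683)
(36282 + g) - p = (36282 - 69683) - 1*(-147224) = -33401 + 147224 = 113823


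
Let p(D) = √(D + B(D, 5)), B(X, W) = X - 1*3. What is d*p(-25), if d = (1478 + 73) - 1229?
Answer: 322*I*√53 ≈ 2344.2*I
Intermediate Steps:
d = 322 (d = 1551 - 1229 = 322)
B(X, W) = -3 + X (B(X, W) = X - 3 = -3 + X)
p(D) = √(-3 + 2*D) (p(D) = √(D + (-3 + D)) = √(-3 + 2*D))
d*p(-25) = 322*√(-3 + 2*(-25)) = 322*√(-3 - 50) = 322*√(-53) = 322*(I*√53) = 322*I*√53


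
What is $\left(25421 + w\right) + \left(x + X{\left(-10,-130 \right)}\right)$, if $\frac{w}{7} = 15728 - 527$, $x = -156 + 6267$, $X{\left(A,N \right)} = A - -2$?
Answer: $137931$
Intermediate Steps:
$X{\left(A,N \right)} = 2 + A$ ($X{\left(A,N \right)} = A + 2 = 2 + A$)
$x = 6111$
$w = 106407$ ($w = 7 \left(15728 - 527\right) = 7 \cdot 15201 = 106407$)
$\left(25421 + w\right) + \left(x + X{\left(-10,-130 \right)}\right) = \left(25421 + 106407\right) + \left(6111 + \left(2 - 10\right)\right) = 131828 + \left(6111 - 8\right) = 131828 + 6103 = 137931$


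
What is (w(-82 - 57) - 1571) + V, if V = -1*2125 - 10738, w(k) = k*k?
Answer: 4887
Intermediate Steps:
w(k) = k²
V = -12863 (V = -2125 - 10738 = -12863)
(w(-82 - 57) - 1571) + V = ((-82 - 57)² - 1571) - 12863 = ((-139)² - 1571) - 12863 = (19321 - 1571) - 12863 = 17750 - 12863 = 4887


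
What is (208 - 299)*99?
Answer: -9009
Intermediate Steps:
(208 - 299)*99 = -91*99 = -9009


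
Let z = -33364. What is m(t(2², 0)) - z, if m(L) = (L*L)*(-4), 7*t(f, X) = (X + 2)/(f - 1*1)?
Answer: 14713508/441 ≈ 33364.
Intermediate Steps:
t(f, X) = (2 + X)/(7*(-1 + f)) (t(f, X) = ((X + 2)/(f - 1*1))/7 = ((2 + X)/(f - 1))/7 = ((2 + X)/(-1 + f))/7 = (2 + X)/(7*(-1 + f)))
m(L) = -4*L² (m(L) = L²*(-4) = -4*L²)
m(t(2², 0)) - z = -4*(2 + 0)²/(49*(-1 + 2²)²) - 1*(-33364) = -4*4/(49*(-1 + 4)²) + 33364 = -4*((⅐)*2/3)² + 33364 = -4*((⅐)*(⅓)*2)² + 33364 = -4*(2/21)² + 33364 = -4*4/441 + 33364 = -16/441 + 33364 = 14713508/441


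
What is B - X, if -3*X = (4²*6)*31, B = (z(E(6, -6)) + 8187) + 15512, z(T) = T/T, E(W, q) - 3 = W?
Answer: 24692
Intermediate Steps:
E(W, q) = 3 + W
z(T) = 1
B = 23700 (B = (1 + 8187) + 15512 = 8188 + 15512 = 23700)
X = -992 (X = -4²*6*31/3 = -16*6*31/3 = -32*31 = -⅓*2976 = -992)
B - X = 23700 - 1*(-992) = 23700 + 992 = 24692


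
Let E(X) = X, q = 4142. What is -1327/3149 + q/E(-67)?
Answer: -196001/3149 ≈ -62.242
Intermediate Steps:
-1327/3149 + q/E(-67) = -1327/3149 + 4142/(-67) = -1327*1/3149 + 4142*(-1/67) = -1327/3149 - 4142/67 = -196001/3149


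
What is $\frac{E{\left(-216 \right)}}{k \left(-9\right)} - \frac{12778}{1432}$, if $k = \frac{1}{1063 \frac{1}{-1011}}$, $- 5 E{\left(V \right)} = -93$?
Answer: $- \frac{73294837}{10858140} \approx -6.7502$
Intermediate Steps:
$E{\left(V \right)} = \frac{93}{5}$ ($E{\left(V \right)} = \left(- \frac{1}{5}\right) \left(-93\right) = \frac{93}{5}$)
$k = - \frac{1011}{1063}$ ($k = \frac{1}{1063 \left(- \frac{1}{1011}\right)} = \frac{1}{- \frac{1063}{1011}} = - \frac{1011}{1063} \approx -0.95108$)
$\frac{E{\left(-216 \right)}}{k \left(-9\right)} - \frac{12778}{1432} = \frac{93}{5 \left(\left(- \frac{1011}{1063}\right) \left(-9\right)\right)} - \frac{12778}{1432} = \frac{93}{5 \cdot \frac{9099}{1063}} - \frac{6389}{716} = \frac{93}{5} \cdot \frac{1063}{9099} - \frac{6389}{716} = \frac{32953}{15165} - \frac{6389}{716} = - \frac{73294837}{10858140}$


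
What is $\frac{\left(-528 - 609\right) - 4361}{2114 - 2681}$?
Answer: $\frac{5498}{567} \approx 9.6967$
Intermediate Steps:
$\frac{\left(-528 - 609\right) - 4361}{2114 - 2681} = \frac{\left(-528 - 609\right) - 4361}{-567} = \left(-1137 - 4361\right) \left(- \frac{1}{567}\right) = \left(-5498\right) \left(- \frac{1}{567}\right) = \frac{5498}{567}$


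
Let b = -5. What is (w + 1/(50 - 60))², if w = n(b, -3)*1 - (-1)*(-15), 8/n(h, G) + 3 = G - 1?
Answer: 1292769/4900 ≈ 263.83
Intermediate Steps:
n(h, G) = 8/(-4 + G) (n(h, G) = 8/(-3 + (G - 1)) = 8/(-3 + (-1 + G)) = 8/(-4 + G))
w = -113/7 (w = (8/(-4 - 3))*1 - (-1)*(-15) = (8/(-7))*1 - 1*15 = (8*(-⅐))*1 - 15 = -8/7*1 - 15 = -8/7 - 15 = -113/7 ≈ -16.143)
(w + 1/(50 - 60))² = (-113/7 + 1/(50 - 60))² = (-113/7 + 1/(-10))² = (-113/7 - ⅒)² = (-1137/70)² = 1292769/4900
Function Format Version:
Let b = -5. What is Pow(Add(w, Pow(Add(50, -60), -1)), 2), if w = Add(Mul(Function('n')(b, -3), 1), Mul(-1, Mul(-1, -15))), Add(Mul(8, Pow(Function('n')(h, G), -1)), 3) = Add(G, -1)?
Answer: Rational(1292769, 4900) ≈ 263.83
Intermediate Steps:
Function('n')(h, G) = Mul(8, Pow(Add(-4, G), -1)) (Function('n')(h, G) = Mul(8, Pow(Add(-3, Add(G, -1)), -1)) = Mul(8, Pow(Add(-3, Add(-1, G)), -1)) = Mul(8, Pow(Add(-4, G), -1)))
w = Rational(-113, 7) (w = Add(Mul(Mul(8, Pow(Add(-4, -3), -1)), 1), Mul(-1, Mul(-1, -15))) = Add(Mul(Mul(8, Pow(-7, -1)), 1), Mul(-1, 15)) = Add(Mul(Mul(8, Rational(-1, 7)), 1), -15) = Add(Mul(Rational(-8, 7), 1), -15) = Add(Rational(-8, 7), -15) = Rational(-113, 7) ≈ -16.143)
Pow(Add(w, Pow(Add(50, -60), -1)), 2) = Pow(Add(Rational(-113, 7), Pow(Add(50, -60), -1)), 2) = Pow(Add(Rational(-113, 7), Pow(-10, -1)), 2) = Pow(Add(Rational(-113, 7), Rational(-1, 10)), 2) = Pow(Rational(-1137, 70), 2) = Rational(1292769, 4900)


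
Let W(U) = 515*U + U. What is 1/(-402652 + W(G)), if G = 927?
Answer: 1/75680 ≈ 1.3214e-5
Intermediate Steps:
W(U) = 516*U
1/(-402652 + W(G)) = 1/(-402652 + 516*927) = 1/(-402652 + 478332) = 1/75680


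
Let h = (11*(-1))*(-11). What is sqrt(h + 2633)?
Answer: 9*sqrt(34) ≈ 52.479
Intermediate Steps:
h = 121 (h = -11*(-11) = 121)
sqrt(h + 2633) = sqrt(121 + 2633) = sqrt(2754) = 9*sqrt(34)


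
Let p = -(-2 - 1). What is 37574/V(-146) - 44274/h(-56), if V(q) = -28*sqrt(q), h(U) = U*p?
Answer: 7379/28 + 18787*I*sqrt(146)/2044 ≈ 263.54 + 111.06*I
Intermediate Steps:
p = 3 (p = -1*(-3) = 3)
h(U) = 3*U (h(U) = U*3 = 3*U)
37574/V(-146) - 44274/h(-56) = 37574/((-28*I*sqrt(146))) - 44274/(3*(-56)) = 37574/((-28*I*sqrt(146))) - 44274/(-168) = 37574/((-28*I*sqrt(146))) - 44274*(-1/168) = 37574*(I*sqrt(146)/4088) + 7379/28 = 18787*I*sqrt(146)/2044 + 7379/28 = 7379/28 + 18787*I*sqrt(146)/2044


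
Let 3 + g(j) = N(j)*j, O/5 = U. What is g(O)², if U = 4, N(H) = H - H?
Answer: 9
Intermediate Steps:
N(H) = 0
O = 20 (O = 5*4 = 20)
g(j) = -3 (g(j) = -3 + 0*j = -3 + 0 = -3)
g(O)² = (-3)² = 9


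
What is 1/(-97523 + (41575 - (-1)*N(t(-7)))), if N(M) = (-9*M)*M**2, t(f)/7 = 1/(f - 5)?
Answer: -192/10741673 ≈ -1.7874e-5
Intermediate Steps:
t(f) = 7/(-5 + f) (t(f) = 7/(f - 5) = 7/(-5 + f))
N(M) = -9*M**3
1/(-97523 + (41575 - (-1)*N(t(-7)))) = 1/(-97523 + (41575 - (-1)*(-9*343/(-5 - 7)**3))) = 1/(-97523 + (41575 - (-1)*(-9*(7/(-12))**3))) = 1/(-97523 + (41575 - (-1)*(-9*(7*(-1/12))**3))) = 1/(-97523 + (41575 - (-1)*(-9*(-7/12)**3))) = 1/(-97523 + (41575 - (-1)*(-9*(-343/1728)))) = 1/(-97523 + (41575 - (-1)*343/192)) = 1/(-97523 + (41575 - 1*(-343/192))) = 1/(-97523 + (41575 + 343/192)) = 1/(-97523 + 7982743/192) = 1/(-10741673/192) = -192/10741673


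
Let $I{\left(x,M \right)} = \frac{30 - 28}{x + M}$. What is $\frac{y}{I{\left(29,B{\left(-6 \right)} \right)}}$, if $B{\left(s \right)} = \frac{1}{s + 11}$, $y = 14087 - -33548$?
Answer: $695471$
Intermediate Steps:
$y = 47635$ ($y = 14087 + 33548 = 47635$)
$B{\left(s \right)} = \frac{1}{11 + s}$
$I{\left(x,M \right)} = \frac{2}{M + x}$
$\frac{y}{I{\left(29,B{\left(-6 \right)} \right)}} = \frac{47635}{2 \frac{1}{\frac{1}{11 - 6} + 29}} = \frac{47635}{2 \frac{1}{\frac{1}{5} + 29}} = \frac{47635}{2 \frac{1}{\frac{146}{5}}} = \frac{47635}{2 \cdot \frac{5}{146}} = \frac{47635}{\frac{5}{73}} = 47635 \cdot \frac{73}{5} = 695471$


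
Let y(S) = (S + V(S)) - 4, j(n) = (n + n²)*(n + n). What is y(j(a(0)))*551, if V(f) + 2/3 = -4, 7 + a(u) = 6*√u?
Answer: -986290/3 ≈ -3.2876e+5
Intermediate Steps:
a(u) = -7 + 6*√u
V(f) = -14/3 (V(f) = -⅔ - 4 = -14/3)
j(n) = 2*n*(n + n²) (j(n) = (n + n²)*(2*n) = 2*n*(n + n²))
y(S) = -26/3 + S (y(S) = (S - 14/3) - 4 = (-14/3 + S) - 4 = -26/3 + S)
y(j(a(0)))*551 = (-26/3 + 2*(-7 + 6*√0)²*(1 + (-7 + 6*√0)))*551 = (-26/3 + 2*(-7 + 6*0)²*(1 + (-7 + 6*0)))*551 = (-26/3 + 2*(-7 + 0)²*(1 + (-7 + 0)))*551 = (-26/3 + 2*(-7)²*(1 - 7))*551 = (-26/3 + 2*49*(-6))*551 = (-26/3 - 588)*551 = -1790/3*551 = -986290/3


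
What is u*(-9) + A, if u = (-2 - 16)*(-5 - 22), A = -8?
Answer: -4382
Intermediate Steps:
u = 486 (u = -18*(-27) = 486)
u*(-9) + A = 486*(-9) - 8 = -4374 - 8 = -4382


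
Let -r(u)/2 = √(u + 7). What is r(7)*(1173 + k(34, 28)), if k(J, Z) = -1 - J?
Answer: -2276*√14 ≈ -8516.0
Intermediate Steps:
r(u) = -2*√(7 + u) (r(u) = -2*√(u + 7) = -2*√(7 + u))
r(7)*(1173 + k(34, 28)) = (-2*√(7 + 7))*(1173 + (-1 - 1*34)) = (-2*√14)*(1173 + (-1 - 34)) = (-2*√14)*(1173 - 35) = -2*√14*1138 = -2276*√14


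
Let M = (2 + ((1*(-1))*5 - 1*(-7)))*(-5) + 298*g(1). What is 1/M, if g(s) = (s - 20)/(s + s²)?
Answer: -1/2851 ≈ -0.00035075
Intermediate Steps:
g(s) = (-20 + s)/(s + s²)
M = -2851 (M = (2 + ((1*(-1))*5 - 1*(-7)))*(-5) + 298*((-20 + 1)/(1*(1 + 1))) = (2 + (-1*5 + 7))*(-5) + 298*(1*(-19)/2) = (2 + (-5 + 7))*(-5) + 298*(1*(½)*(-19)) = (2 + 2)*(-5) + 298*(-19/2) = 4*(-5) - 2831 = -20 - 2831 = -2851)
1/M = 1/(-2851) = -1/2851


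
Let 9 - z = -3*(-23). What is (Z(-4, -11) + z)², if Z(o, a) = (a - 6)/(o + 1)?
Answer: 26569/9 ≈ 2952.1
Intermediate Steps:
Z(o, a) = (-6 + a)/(1 + o)
z = -60 (z = 9 - (-3)*(-23) = 9 - 1*69 = 9 - 69 = -60)
(Z(-4, -11) + z)² = ((-6 - 11)/(1 - 4) - 60)² = (-17/(-3) - 60)² = (-⅓*(-17) - 60)² = (17/3 - 60)² = (-163/3)² = 26569/9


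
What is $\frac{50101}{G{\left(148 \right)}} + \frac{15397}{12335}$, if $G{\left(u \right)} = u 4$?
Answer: $\frac{627110859}{7302320} \approx 85.878$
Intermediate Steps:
$G{\left(u \right)} = 4 u$
$\frac{50101}{G{\left(148 \right)}} + \frac{15397}{12335} = \frac{50101}{4 \cdot 148} + \frac{15397}{12335} = \frac{50101}{592} + 15397 \cdot \frac{1}{12335} = 50101 \cdot \frac{1}{592} + \frac{15397}{12335} = \frac{50101}{592} + \frac{15397}{12335} = \frac{627110859}{7302320}$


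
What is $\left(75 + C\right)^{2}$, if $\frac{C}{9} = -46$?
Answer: $114921$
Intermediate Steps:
$C = -414$ ($C = 9 \left(-46\right) = -414$)
$\left(75 + C\right)^{2} = \left(75 - 414\right)^{2} = \left(-339\right)^{2} = 114921$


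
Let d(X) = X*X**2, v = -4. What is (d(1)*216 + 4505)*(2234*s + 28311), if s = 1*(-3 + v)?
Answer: 59829233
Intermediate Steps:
s = -7 (s = 1*(-3 - 4) = 1*(-7) = -7)
d(X) = X**3
(d(1)*216 + 4505)*(2234*s + 28311) = (1**3*216 + 4505)*(2234*(-7) + 28311) = (1*216 + 4505)*(-15638 + 28311) = (216 + 4505)*12673 = 4721*12673 = 59829233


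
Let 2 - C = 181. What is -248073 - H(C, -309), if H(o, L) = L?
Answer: -247764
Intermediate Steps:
C = -179 (C = 2 - 1*181 = 2 - 181 = -179)
-248073 - H(C, -309) = -248073 - 1*(-309) = -248073 + 309 = -247764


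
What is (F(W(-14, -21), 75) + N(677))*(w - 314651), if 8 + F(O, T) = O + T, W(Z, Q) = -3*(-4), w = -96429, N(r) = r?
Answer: -310776480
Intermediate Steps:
W(Z, Q) = 12
F(O, T) = -8 + O + T (F(O, T) = -8 + (O + T) = -8 + O + T)
(F(W(-14, -21), 75) + N(677))*(w - 314651) = ((-8 + 12 + 75) + 677)*(-96429 - 314651) = (79 + 677)*(-411080) = 756*(-411080) = -310776480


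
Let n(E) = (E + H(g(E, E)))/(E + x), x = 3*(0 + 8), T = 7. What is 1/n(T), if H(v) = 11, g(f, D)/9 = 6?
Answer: 31/18 ≈ 1.7222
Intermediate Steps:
g(f, D) = 54 (g(f, D) = 9*6 = 54)
x = 24 (x = 3*8 = 24)
n(E) = (11 + E)/(24 + E) (n(E) = (E + 11)/(E + 24) = (11 + E)/(24 + E))
1/n(T) = 1/((11 + 7)/(24 + 7)) = 1/(18/31) = 31/18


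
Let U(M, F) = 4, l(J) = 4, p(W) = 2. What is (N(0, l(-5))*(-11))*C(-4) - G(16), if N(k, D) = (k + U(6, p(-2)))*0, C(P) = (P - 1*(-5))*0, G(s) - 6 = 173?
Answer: -179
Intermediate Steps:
G(s) = 179 (G(s) = 6 + 173 = 179)
C(P) = 0 (C(P) = (P + 5)*0 = (5 + P)*0 = 0)
N(k, D) = 0 (N(k, D) = (k + 4)*0 = (4 + k)*0 = 0)
(N(0, l(-5))*(-11))*C(-4) - G(16) = (0*(-11))*0 - 1*179 = 0*0 - 179 = 0 - 179 = -179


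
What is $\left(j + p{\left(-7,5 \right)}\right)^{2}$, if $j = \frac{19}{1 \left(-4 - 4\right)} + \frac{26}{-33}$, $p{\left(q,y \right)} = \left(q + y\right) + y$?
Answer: $\frac{1849}{69696} \approx 0.026529$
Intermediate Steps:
$p{\left(q,y \right)} = q + 2 y$
$j = - \frac{835}{264}$ ($j = \frac{19}{1 \left(-8\right)} + 26 \left(- \frac{1}{33}\right) = \frac{19}{-8} - \frac{26}{33} = 19 \left(- \frac{1}{8}\right) - \frac{26}{33} = - \frac{19}{8} - \frac{26}{33} = - \frac{835}{264} \approx -3.1629$)
$\left(j + p{\left(-7,5 \right)}\right)^{2} = \left(- \frac{835}{264} + \left(-7 + 2 \cdot 5\right)\right)^{2} = \left(- \frac{835}{264} + \left(-7 + 10\right)\right)^{2} = \left(- \frac{835}{264} + 3\right)^{2} = \left(- \frac{43}{264}\right)^{2} = \frac{1849}{69696}$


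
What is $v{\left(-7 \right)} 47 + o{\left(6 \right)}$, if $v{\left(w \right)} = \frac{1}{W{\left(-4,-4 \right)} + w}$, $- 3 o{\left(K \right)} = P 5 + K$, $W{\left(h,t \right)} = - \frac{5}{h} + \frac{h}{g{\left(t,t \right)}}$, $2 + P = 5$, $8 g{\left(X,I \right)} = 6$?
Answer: $- \frac{1495}{133} \approx -11.241$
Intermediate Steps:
$g{\left(X,I \right)} = \frac{3}{4}$ ($g{\left(X,I \right)} = \frac{1}{8} \cdot 6 = \frac{3}{4}$)
$P = 3$ ($P = -2 + 5 = 3$)
$W{\left(h,t \right)} = - \frac{5}{h} + \frac{4 h}{3}$ ($W{\left(h,t \right)} = - \frac{5}{h} + \frac{h}{\frac{3}{4}} = - \frac{5}{h} + h \frac{4}{3} = - \frac{5}{h} + \frac{4 h}{3}$)
$o{\left(K \right)} = -5 - \frac{K}{3}$ ($o{\left(K \right)} = - \frac{3 \cdot 5 + K}{3} = - \frac{15 + K}{3} = -5 - \frac{K}{3}$)
$v{\left(w \right)} = \frac{1}{- \frac{49}{12} + w}$ ($v{\left(w \right)} = \frac{1}{\left(- \frac{5}{-4} + \frac{4}{3} \left(-4\right)\right) + w} = \frac{1}{\left(\left(-5\right) \left(- \frac{1}{4}\right) - \frac{16}{3}\right) + w} = \frac{1}{\left(\frac{5}{4} - \frac{16}{3}\right) + w} = \frac{1}{- \frac{49}{12} + w}$)
$v{\left(-7 \right)} 47 + o{\left(6 \right)} = \frac{12}{-49 + 12 \left(-7\right)} 47 - 7 = \frac{12}{-49 - 84} \cdot 47 - 7 = \frac{12}{-133} \cdot 47 - 7 = 12 \left(- \frac{1}{133}\right) 47 - 7 = \left(- \frac{12}{133}\right) 47 - 7 = - \frac{564}{133} - 7 = - \frac{1495}{133}$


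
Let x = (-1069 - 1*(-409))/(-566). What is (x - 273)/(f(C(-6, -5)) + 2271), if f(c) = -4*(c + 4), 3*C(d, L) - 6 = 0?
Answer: -25643/211967 ≈ -0.12098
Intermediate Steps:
C(d, L) = 2 (C(d, L) = 2 + (⅓)*0 = 2 + 0 = 2)
f(c) = -16 - 4*c (f(c) = -4*(4 + c) = -16 - 4*c)
x = 330/283 (x = (-1069 + 409)*(-1/566) = -660*(-1/566) = 330/283 ≈ 1.1661)
(x - 273)/(f(C(-6, -5)) + 2271) = (330/283 - 273)/((-16 - 4*2) + 2271) = -76929/(283*((-16 - 8) + 2271)) = -76929/(283*(-24 + 2271)) = -76929/283/2247 = -76929/283*1/2247 = -25643/211967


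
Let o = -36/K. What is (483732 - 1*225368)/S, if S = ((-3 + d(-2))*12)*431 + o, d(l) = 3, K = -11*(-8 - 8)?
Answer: -11368016/9 ≈ -1.2631e+6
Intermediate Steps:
K = 176 (K = -11*(-16) = 176)
o = -9/44 (o = -36/176 = -36*1/176 = -9/44 ≈ -0.20455)
S = -9/44 (S = ((-3 + 3)*12)*431 - 9/44 = (0*12)*431 - 9/44 = 0*431 - 9/44 = 0 - 9/44 = -9/44 ≈ -0.20455)
(483732 - 1*225368)/S = (483732 - 1*225368)/(-9/44) = (483732 - 225368)*(-44/9) = 258364*(-44/9) = -11368016/9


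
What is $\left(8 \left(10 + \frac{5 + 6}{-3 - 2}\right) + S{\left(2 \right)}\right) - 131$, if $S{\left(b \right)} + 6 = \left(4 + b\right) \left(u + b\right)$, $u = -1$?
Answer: $- \frac{343}{5} \approx -68.6$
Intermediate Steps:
$S{\left(b \right)} = -6 + \left(-1 + b\right) \left(4 + b\right)$ ($S{\left(b \right)} = -6 + \left(4 + b\right) \left(-1 + b\right) = -6 + \left(-1 + b\right) \left(4 + b\right)$)
$\left(8 \left(10 + \frac{5 + 6}{-3 - 2}\right) + S{\left(2 \right)}\right) - 131 = \left(8 \left(10 + \frac{5 + 6}{-3 - 2}\right) + \left(-10 + 2^{2} + 3 \cdot 2\right)\right) - 131 = \left(8 \left(10 + \frac{11}{-5}\right) + \left(-10 + 4 + 6\right)\right) - 131 = \left(8 \left(10 + 11 \left(- \frac{1}{5}\right)\right) + 0\right) - 131 = \left(8 \left(10 - \frac{11}{5}\right) + 0\right) - 131 = \left(8 \cdot \frac{39}{5} + 0\right) - 131 = \left(\frac{312}{5} + 0\right) - 131 = \frac{312}{5} - 131 = - \frac{343}{5}$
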